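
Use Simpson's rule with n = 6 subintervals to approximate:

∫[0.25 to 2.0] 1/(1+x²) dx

f(x) = 1/(1+x²)
a = 0.25, b = 2.0, n = 6
h = (b - a)/n = 0.291667

Simpson's rule: (h/3)[f(x₀) + 4f(x₁) + 2f(x₂) + ... + f(xₙ)]

x_0 = 0.2500, f(x_0) = 0.941176, coefficient = 1
x_1 = 0.5417, f(x_1) = 0.773154, coefficient = 4
x_2 = 0.8333, f(x_2) = 0.590164, coefficient = 2
x_3 = 1.1250, f(x_3) = 0.441379, coefficient = 4
x_4 = 1.4167, f(x_4) = 0.332564, coefficient = 2
x_5 = 1.7083, f(x_5) = 0.255206, coefficient = 4
x_6 = 2.0000, f(x_6) = 0.200000, coefficient = 1

I ≈ (0.291667/3) × 8.865590 = 0.861932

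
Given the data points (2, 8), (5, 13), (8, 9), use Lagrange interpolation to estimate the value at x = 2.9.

Lagrange interpolation formula:
P(x) = Σ yᵢ × Lᵢ(x)
where Lᵢ(x) = Π_{j≠i} (x - xⱼ)/(xᵢ - xⱼ)

L_0(2.9) = (2.9 - 5)/(2 - 5) × (2.9 - 8)/(2 - 8) = 0.595000
L_1(2.9) = (2.9 - 2)/(5 - 2) × (2.9 - 8)/(5 - 8) = 0.510000
L_2(2.9) = (2.9 - 2)/(8 - 2) × (2.9 - 5)/(8 - 5) = -0.105000

P(2.9) = 8×L_0(2.9) + 13×L_1(2.9) + 9×L_2(2.9)
P(2.9) = 10.445000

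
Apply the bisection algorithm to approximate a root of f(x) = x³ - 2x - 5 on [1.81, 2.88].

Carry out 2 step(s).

f(x) = x³ - 2x - 5
Initial interval: [1.81, 2.88]

Iteration 1:
  c_1 = (1.810000 + 2.880000)/2 = 2.345000
  f(c_1) = f(2.345000) = 3.205214
  f(a) × f(c) < 0, new interval: [1.810000, 2.345000]
Iteration 2:
  c_2 = (1.810000 + 2.345000)/2 = 2.077500
  f(c_2) = f(2.077500) = -0.188497
  f(a) × f(c) ≥ 0, new interval: [2.077500, 2.345000]

After 2 iteration(s), the approximation is c_2 = 2.077500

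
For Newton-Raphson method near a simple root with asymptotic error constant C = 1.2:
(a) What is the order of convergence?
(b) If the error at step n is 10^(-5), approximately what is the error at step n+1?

(a) Newton-Raphson has quadratic (order 2) convergence near simple roots.
    This means |e_{n+1}| ≈ C|e_n|².

(b) With |e_n| = 10^(-5) and C = 1.2:
    |e_{n+1}| ≈ 1.2 × (10^(-5))² = 1.2 × 10^(-10)

(a) 2 (quadratic); (b) |e_{n+1}| ≈ 1.200e-10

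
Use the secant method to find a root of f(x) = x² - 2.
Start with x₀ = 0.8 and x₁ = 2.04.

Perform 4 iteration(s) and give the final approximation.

f(x) = x² - 2
x₀ = 0.8, x₁ = 2.04

Secant formula: x_{n+1} = x_n - f(x_n)(x_n - x_{n-1})/(f(x_n) - f(x_{n-1}))

Iteration 1:
  f(0.800000) = -1.360000
  f(2.040000) = 2.161600
  x_2 = 2.040000 - 2.161600×(2.040000 - 0.800000)/(2.161600 - (-1.360000))
       = 1.278873
Iteration 2:
  f(2.040000) = 2.161600
  f(1.278873) = -0.364483
  x_3 = 1.278873 - (-0.364483)×(1.278873 - 2.040000)/(-0.364483 - 2.161600)
       = 1.388695
Iteration 3:
  f(1.278873) = -0.364483
  f(1.388695) = -0.071527
  x_4 = 1.388695 - (-0.071527)×(1.388695 - 1.278873)/(-0.071527 - (-0.364483))
       = 1.415508
Iteration 4:
  f(1.388695) = -0.071527
  f(1.415508) = 0.003664
  x_5 = 1.415508 - 0.003664×(1.415508 - 1.388695)/(0.003664 - (-0.071527))
       = 1.414202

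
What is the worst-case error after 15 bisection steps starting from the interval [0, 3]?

Bisection error bound: |error| ≤ (b-a)/2^n
|error| ≤ (3 - 0)/2^15 = 3/2^15
|error| ≤ 0.0000915527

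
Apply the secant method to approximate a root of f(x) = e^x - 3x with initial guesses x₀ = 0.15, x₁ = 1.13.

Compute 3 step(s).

f(x) = e^x - 3x
x₀ = 0.15, x₁ = 1.13

Secant formula: x_{n+1} = x_n - f(x_n)(x_n - x_{n-1})/(f(x_n) - f(x_{n-1}))

Iteration 1:
  f(0.150000) = 0.711834
  f(1.130000) = -0.294343
  x_2 = 1.130000 - (-0.294343)×(1.130000 - 0.150000)/(-0.294343 - 0.711834)
       = 0.843314
Iteration 2:
  f(1.130000) = -0.294343
  f(0.843314) = -0.205886
  x_3 = 0.843314 - (-0.205886)×(0.843314 - 1.130000)/(-0.205886 - (-0.294343))
       = 0.176048
Iteration 3:
  f(0.843314) = -0.205886
  f(0.176048) = 0.664351
  x_4 = 0.176048 - 0.664351×(0.176048 - 0.843314)/(0.664351 - (-0.205886))
       = 0.685448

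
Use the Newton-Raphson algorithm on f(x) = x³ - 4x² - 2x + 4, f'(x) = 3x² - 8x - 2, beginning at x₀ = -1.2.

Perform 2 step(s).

f(x) = x³ - 4x² - 2x + 4
f'(x) = 3x² - 8x - 2
x₀ = -1.2

Newton-Raphson formula: x_{n+1} = x_n - f(x_n)/f'(x_n)

Iteration 1:
  f(-1.200000) = -1.088000
  f'(-1.200000) = 11.920000
  x_1 = -1.200000 - (-1.088000)/11.920000 = -1.108725
Iteration 2:
  f(-1.108725) = -0.062556
  f'(-1.108725) = 10.557611
  x_2 = -1.108725 - (-0.062556)/10.557611 = -1.102800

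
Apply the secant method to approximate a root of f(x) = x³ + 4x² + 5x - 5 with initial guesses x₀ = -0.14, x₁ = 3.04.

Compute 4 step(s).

f(x) = x³ + 4x² + 5x - 5
x₀ = -0.14, x₁ = 3.04

Secant formula: x_{n+1} = x_n - f(x_n)(x_n - x_{n-1})/(f(x_n) - f(x_{n-1}))

Iteration 1:
  f(-0.140000) = -5.624344
  f(3.040000) = 75.260864
  x_2 = 3.040000 - 75.260864×(3.040000 - (-0.140000))/(75.260864 - (-5.624344))
       = 0.081121
Iteration 2:
  f(3.040000) = 75.260864
  f(0.081121) = -4.567539
  x_3 = 0.081121 - (-4.567539)×(0.081121 - 3.040000)/(-4.567539 - 75.260864)
       = 0.250419
Iteration 3:
  f(0.081121) = -4.567539
  f(0.250419) = -3.481362
  x_4 = 0.250419 - (-3.481362)×(0.250419 - 0.081121)/(-3.481362 - (-4.567539))
       = 0.793045
Iteration 4:
  f(0.250419) = -3.481362
  f(0.793045) = 1.979673
  x_5 = 0.793045 - 1.979673×(0.793045 - 0.250419)/(1.979673 - (-3.481362))
       = 0.596339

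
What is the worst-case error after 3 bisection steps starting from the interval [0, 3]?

Bisection error bound: |error| ≤ (b-a)/2^n
|error| ≤ (3 - 0)/2^3 = 3/2^3
|error| ≤ 0.3750000000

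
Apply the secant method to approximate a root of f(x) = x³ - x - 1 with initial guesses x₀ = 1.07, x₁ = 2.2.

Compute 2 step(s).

f(x) = x³ - x - 1
x₀ = 1.07, x₁ = 2.2

Secant formula: x_{n+1} = x_n - f(x_n)(x_n - x_{n-1})/(f(x_n) - f(x_{n-1}))

Iteration 1:
  f(1.070000) = -0.844957
  f(2.200000) = 7.448000
  x_2 = 2.200000 - 7.448000×(2.200000 - 1.070000)/(7.448000 - (-0.844957))
       = 1.185134
Iteration 2:
  f(2.200000) = 7.448000
  f(1.185134) = -0.520563
  x_3 = 1.185134 - (-0.520563)×(1.185134 - 2.200000)/(-0.520563 - 7.448000)
       = 1.251432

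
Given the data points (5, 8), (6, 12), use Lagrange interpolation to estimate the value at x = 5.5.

Lagrange interpolation formula:
P(x) = Σ yᵢ × Lᵢ(x)
where Lᵢ(x) = Π_{j≠i} (x - xⱼ)/(xᵢ - xⱼ)

L_0(5.5) = (5.5 - 6)/(5 - 6) = 0.500000
L_1(5.5) = (5.5 - 5)/(6 - 5) = 0.500000

P(5.5) = 8×L_0(5.5) + 12×L_1(5.5)
P(5.5) = 10.000000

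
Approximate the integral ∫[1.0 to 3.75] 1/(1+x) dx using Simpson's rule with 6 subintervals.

f(x) = 1/(1+x)
a = 1.0, b = 3.75, n = 6
h = (b - a)/n = 0.458333

Simpson's rule: (h/3)[f(x₀) + 4f(x₁) + 2f(x₂) + ... + f(xₙ)]

x_0 = 1.0000, f(x_0) = 0.500000, coefficient = 1
x_1 = 1.4583, f(x_1) = 0.406780, coefficient = 4
x_2 = 1.9167, f(x_2) = 0.342857, coefficient = 2
x_3 = 2.3750, f(x_3) = 0.296296, coefficient = 4
x_4 = 2.8333, f(x_4) = 0.260870, coefficient = 2
x_5 = 3.2917, f(x_5) = 0.233010, coefficient = 4
x_6 = 3.7500, f(x_6) = 0.210526, coefficient = 1

I ≈ (0.458333/3) × 5.662322 = 0.865077
Exact value: 0.864997
Error: 0.000080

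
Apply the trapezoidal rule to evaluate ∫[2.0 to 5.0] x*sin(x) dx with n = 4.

f(x) = x*sin(x)
a = 2.0, b = 5.0, n = 4
h = (b - a)/n = 0.750000

Trapezoidal rule: (h/2)[f(x₀) + 2f(x₁) + 2f(x₂) + ... + f(xₙ)]

x_0 = 2.0000, f(x_0) = 1.818595, coefficient = 1
x_1 = 2.7500, f(x_1) = 1.049568, coefficient = 2
x_2 = 3.5000, f(x_2) = -1.227741, coefficient = 2
x_3 = 4.2500, f(x_3) = -3.803705, coefficient = 2
x_4 = 5.0000, f(x_4) = -4.794621, coefficient = 1

I ≈ (0.750000/2) × -10.939783 = -4.102419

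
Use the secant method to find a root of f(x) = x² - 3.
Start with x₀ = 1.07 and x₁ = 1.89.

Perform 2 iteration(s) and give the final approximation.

f(x) = x² - 3
x₀ = 1.07, x₁ = 1.89

Secant formula: x_{n+1} = x_n - f(x_n)(x_n - x_{n-1})/(f(x_n) - f(x_{n-1}))

Iteration 1:
  f(1.070000) = -1.855100
  f(1.890000) = 0.572100
  x_2 = 1.890000 - 0.572100×(1.890000 - 1.070000)/(0.572100 - (-1.855100))
       = 1.696723
Iteration 2:
  f(1.890000) = 0.572100
  f(1.696723) = -0.121131
  x_3 = 1.696723 - (-0.121131)×(1.696723 - 1.890000)/(-0.121131 - 0.572100)
       = 1.730495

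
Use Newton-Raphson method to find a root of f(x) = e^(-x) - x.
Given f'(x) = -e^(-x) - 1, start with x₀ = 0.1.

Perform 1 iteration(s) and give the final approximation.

f(x) = e^(-x) - x
f'(x) = -e^(-x) - 1
x₀ = 0.1

Newton-Raphson formula: x_{n+1} = x_n - f(x_n)/f'(x_n)

Iteration 1:
  f(0.100000) = 0.804837
  f'(0.100000) = -1.904837
  x_1 = 0.100000 - 0.804837/(-1.904837) = 0.522523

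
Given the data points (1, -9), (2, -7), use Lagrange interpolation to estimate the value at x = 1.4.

Lagrange interpolation formula:
P(x) = Σ yᵢ × Lᵢ(x)
where Lᵢ(x) = Π_{j≠i} (x - xⱼ)/(xᵢ - xⱼ)

L_0(1.4) = (1.4 - 2)/(1 - 2) = 0.600000
L_1(1.4) = (1.4 - 1)/(2 - 1) = 0.400000

P(1.4) = (-9)×L_0(1.4) + (-7)×L_1(1.4)
P(1.4) = -8.200000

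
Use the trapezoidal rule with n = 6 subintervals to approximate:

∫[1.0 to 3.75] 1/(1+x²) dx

f(x) = 1/(1+x²)
a = 1.0, b = 3.75, n = 6
h = (b - a)/n = 0.458333

Trapezoidal rule: (h/2)[f(x₀) + 2f(x₁) + 2f(x₂) + ... + f(xₙ)]

x_0 = 1.0000, f(x_0) = 0.500000, coefficient = 1
x_1 = 1.4583, f(x_1) = 0.319822, coefficient = 2
x_2 = 1.9167, f(x_2) = 0.213967, coefficient = 2
x_3 = 2.3750, f(x_3) = 0.150588, coefficient = 2
x_4 = 2.8333, f(x_4) = 0.110769, coefficient = 2
x_5 = 3.2917, f(x_5) = 0.084495, coefficient = 2
x_6 = 3.7500, f(x_6) = 0.066390, coefficient = 1

I ≈ (0.458333/2) × 2.325674 = 0.532967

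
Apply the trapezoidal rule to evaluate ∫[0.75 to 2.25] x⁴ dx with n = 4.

f(x) = x⁴
a = 0.75, b = 2.25, n = 4
h = (b - a)/n = 0.375000

Trapezoidal rule: (h/2)[f(x₀) + 2f(x₁) + 2f(x₂) + ... + f(xₙ)]

x_0 = 0.7500, f(x_0) = 0.316406, coefficient = 1
x_1 = 1.1250, f(x_1) = 1.601807, coefficient = 2
x_2 = 1.5000, f(x_2) = 5.062500, coefficient = 2
x_3 = 1.8750, f(x_3) = 12.359619, coefficient = 2
x_4 = 2.2500, f(x_4) = 25.628906, coefficient = 1

I ≈ (0.375000/2) × 63.993164 = 11.998718
Exact value: 11.485547
Error: 0.513171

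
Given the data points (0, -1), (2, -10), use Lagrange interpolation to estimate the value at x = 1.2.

Lagrange interpolation formula:
P(x) = Σ yᵢ × Lᵢ(x)
where Lᵢ(x) = Π_{j≠i} (x - xⱼ)/(xᵢ - xⱼ)

L_0(1.2) = (1.2 - 2)/(0 - 2) = 0.400000
L_1(1.2) = (1.2 - 0)/(2 - 0) = 0.600000

P(1.2) = (-1)×L_0(1.2) + (-10)×L_1(1.2)
P(1.2) = -6.400000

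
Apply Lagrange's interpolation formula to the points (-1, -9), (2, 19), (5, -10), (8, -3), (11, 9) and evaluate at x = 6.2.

Lagrange interpolation formula:
P(x) = Σ yᵢ × Lᵢ(x)
where Lᵢ(x) = Π_{j≠i} (x - xⱼ)/(xᵢ - xⱼ)

L_0(6.2) = (6.2 - 2)/(-1 - 2) × (6.2 - 5)/(-1 - 5) × (6.2 - 8)/(-1 - 8) × (6.2 - 11)/(-1 - 11) = 0.022400
L_1(6.2) = (6.2 - (-1))/(2 - (-1)) × (6.2 - 5)/(2 - 5) × (6.2 - 8)/(2 - 8) × (6.2 - 11)/(2 - 11) = -0.153600
L_2(6.2) = (6.2 - (-1))/(5 - (-1)) × (6.2 - 2)/(5 - 2) × (6.2 - 8)/(5 - 8) × (6.2 - 11)/(5 - 11) = 0.806400
L_3(6.2) = (6.2 - (-1))/(8 - (-1)) × (6.2 - 2)/(8 - 2) × (6.2 - 5)/(8 - 5) × (6.2 - 11)/(8 - 11) = 0.358400
L_4(6.2) = (6.2 - (-1))/(11 - (-1)) × (6.2 - 2)/(11 - 2) × (6.2 - 5)/(11 - 5) × (6.2 - 8)/(11 - 8) = -0.033600

P(6.2) = (-9)×L_0(6.2) + 19×L_1(6.2) + (-10)×L_2(6.2) + (-3)×L_3(6.2) + 9×L_4(6.2)
P(6.2) = -12.561600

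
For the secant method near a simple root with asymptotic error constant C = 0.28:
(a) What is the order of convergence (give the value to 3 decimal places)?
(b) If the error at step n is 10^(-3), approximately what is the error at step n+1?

(a) Secant method has superlinear convergence with order φ = (1+√5)/2 ≈ 1.618.
    This means |e_{n+1}| ≈ C|e_n|^1.618.

(b) With |e_n| = 10^(-3) and C = 0.28:
    |e_{n+1}| ≈ 0.28 × (10^(-3))^1.618 = 0.28 × 10^(-4.85)

(a) ≈ 1.618 (golden ratio); (b) |e_{n+1}| ≈ 3.918e-06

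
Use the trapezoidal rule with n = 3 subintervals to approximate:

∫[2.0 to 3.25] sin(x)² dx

f(x) = sin(x)²
a = 2.0, b = 3.25, n = 3
h = (b - a)/n = 0.416667

Trapezoidal rule: (h/2)[f(x₀) + 2f(x₁) + 2f(x₂) + ... + f(xₙ)]

x_0 = 2.0000, f(x_0) = 0.826822, coefficient = 1
x_1 = 2.4167, f(x_1) = 0.439675, coefficient = 2
x_2 = 2.8333, f(x_2) = 0.092052, coefficient = 2
x_3 = 3.2500, f(x_3) = 0.011706, coefficient = 1

I ≈ (0.416667/2) × 1.901982 = 0.396246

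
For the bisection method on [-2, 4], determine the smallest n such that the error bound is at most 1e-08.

We need (b-a)/2^n ≤ 1e-08
(4 - (-2))/2^n ≤ 1e-08
6/2^n ≤ 1e-08
2^n ≥ 600000000
n ≥ log₂(600000000) = 29.16
n ≥ 30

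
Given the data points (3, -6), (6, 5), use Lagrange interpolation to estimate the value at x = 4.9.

Lagrange interpolation formula:
P(x) = Σ yᵢ × Lᵢ(x)
where Lᵢ(x) = Π_{j≠i} (x - xⱼ)/(xᵢ - xⱼ)

L_0(4.9) = (4.9 - 6)/(3 - 6) = 0.366667
L_1(4.9) = (4.9 - 3)/(6 - 3) = 0.633333

P(4.9) = (-6)×L_0(4.9) + 5×L_1(4.9)
P(4.9) = 0.966667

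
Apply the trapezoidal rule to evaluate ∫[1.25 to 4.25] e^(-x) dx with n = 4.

f(x) = e^(-x)
a = 1.25, b = 4.25, n = 4
h = (b - a)/n = 0.750000

Trapezoidal rule: (h/2)[f(x₀) + 2f(x₁) + 2f(x₂) + ... + f(xₙ)]

x_0 = 1.2500, f(x_0) = 0.286505, coefficient = 1
x_1 = 2.0000, f(x_1) = 0.135335, coefficient = 2
x_2 = 2.7500, f(x_2) = 0.063928, coefficient = 2
x_3 = 3.5000, f(x_3) = 0.030197, coefficient = 2
x_4 = 4.2500, f(x_4) = 0.014264, coefficient = 1

I ≈ (0.750000/2) × 0.759690 = 0.284884
Exact value: 0.272241
Error: 0.012643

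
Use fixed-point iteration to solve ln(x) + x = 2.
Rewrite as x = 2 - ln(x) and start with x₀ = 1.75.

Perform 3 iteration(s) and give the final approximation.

Equation: ln(x) + x = 2
Fixed-point form: x = 2 - ln(x)
x₀ = 1.75

x_1 = g(1.750000) = 1.440384
x_2 = g(1.440384) = 1.635090
x_3 = g(1.635090) = 1.508302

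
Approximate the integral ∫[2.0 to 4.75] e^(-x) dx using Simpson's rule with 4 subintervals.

f(x) = e^(-x)
a = 2.0, b = 4.75, n = 4
h = (b - a)/n = 0.687500

Simpson's rule: (h/3)[f(x₀) + 4f(x₁) + 2f(x₂) + ... + f(xₙ)]

x_0 = 2.0000, f(x_0) = 0.135335, coefficient = 1
x_1 = 2.6875, f(x_1) = 0.068051, coefficient = 4
x_2 = 3.3750, f(x_2) = 0.034218, coefficient = 2
x_3 = 4.0625, f(x_3) = 0.017206, coefficient = 4
x_4 = 4.7500, f(x_4) = 0.008652, coefficient = 1

I ≈ (0.687500/3) × 0.553450 = 0.126832
Exact value: 0.126684
Error: 0.000149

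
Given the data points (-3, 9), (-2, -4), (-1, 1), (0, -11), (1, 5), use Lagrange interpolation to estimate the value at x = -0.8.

Lagrange interpolation formula:
P(x) = Σ yᵢ × Lᵢ(x)
where Lᵢ(x) = Π_{j≠i} (x - xⱼ)/(xᵢ - xⱼ)

L_0(-0.8) = (-0.8 - (-2))/(-3 - (-2)) × (-0.8 - (-1))/(-3 - (-1)) × (-0.8 - 0)/(-3 - 0) × (-0.8 - 1)/(-3 - 1) = 0.014400
L_1(-0.8) = (-0.8 - (-3))/(-2 - (-3)) × (-0.8 - (-1))/(-2 - (-1)) × (-0.8 - 0)/(-2 - 0) × (-0.8 - 1)/(-2 - 1) = -0.105600
L_2(-0.8) = (-0.8 - (-3))/(-1 - (-3)) × (-0.8 - (-2))/(-1 - (-2)) × (-0.8 - 0)/(-1 - 0) × (-0.8 - 1)/(-1 - 1) = 0.950400
L_3(-0.8) = (-0.8 - (-3))/(0 - (-3)) × (-0.8 - (-2))/(0 - (-2)) × (-0.8 - (-1))/(0 - (-1)) × (-0.8 - 1)/(0 - 1) = 0.158400
L_4(-0.8) = (-0.8 - (-3))/(1 - (-3)) × (-0.8 - (-2))/(1 - (-2)) × (-0.8 - (-1))/(1 - (-1)) × (-0.8 - 0)/(1 - 0) = -0.017600

P(-0.8) = 9×L_0(-0.8) + (-4)×L_1(-0.8) + 1×L_2(-0.8) + (-11)×L_3(-0.8) + 5×L_4(-0.8)
P(-0.8) = -0.328000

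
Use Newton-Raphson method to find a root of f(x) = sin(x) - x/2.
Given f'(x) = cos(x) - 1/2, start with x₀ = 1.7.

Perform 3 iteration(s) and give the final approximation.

f(x) = sin(x) - x/2
f'(x) = cos(x) - 1/2
x₀ = 1.7

Newton-Raphson formula: x_{n+1} = x_n - f(x_n)/f'(x_n)

Iteration 1:
  f(1.700000) = 0.141665
  f'(1.700000) = -0.628844
  x_1 = 1.700000 - 0.141665/(-0.628844) = 1.925278
Iteration 2:
  f(1.925278) = -0.024812
  f'(1.925278) = -0.847104
  x_2 = 1.925278 - (-0.024812)/(-0.847104) = 1.895987
Iteration 3:
  f(1.895987) = -0.000404
  f'(1.895987) = -0.819490
  x_3 = 1.895987 - (-0.000404)/(-0.819490) = 1.895494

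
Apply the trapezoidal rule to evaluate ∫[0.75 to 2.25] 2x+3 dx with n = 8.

f(x) = 2x+3
a = 0.75, b = 2.25, n = 8
h = (b - a)/n = 0.187500

Trapezoidal rule: (h/2)[f(x₀) + 2f(x₁) + 2f(x₂) + ... + f(xₙ)]

x_0 = 0.7500, f(x_0) = 4.500000, coefficient = 1
x_1 = 0.9375, f(x_1) = 4.875000, coefficient = 2
x_2 = 1.1250, f(x_2) = 5.250000, coefficient = 2
x_3 = 1.3125, f(x_3) = 5.625000, coefficient = 2
x_4 = 1.5000, f(x_4) = 6.000000, coefficient = 2
x_5 = 1.6875, f(x_5) = 6.375000, coefficient = 2
x_6 = 1.8750, f(x_6) = 6.750000, coefficient = 2
x_7 = 2.0625, f(x_7) = 7.125000, coefficient = 2
x_8 = 2.2500, f(x_8) = 7.500000, coefficient = 1

I ≈ (0.187500/2) × 96.000000 = 9.000000
Exact value: 9.000000
Error: 0.000000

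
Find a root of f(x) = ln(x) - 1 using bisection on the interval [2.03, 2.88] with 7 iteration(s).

f(x) = ln(x) - 1
Initial interval: [2.03, 2.88]

Iteration 1:
  c_1 = (2.030000 + 2.880000)/2 = 2.455000
  f(c_1) = f(2.455000) = -0.101873
  f(a) × f(c) ≥ 0, new interval: [2.455000, 2.880000]
Iteration 2:
  c_2 = (2.455000 + 2.880000)/2 = 2.667500
  f(c_2) = f(2.667500) = -0.018858
  f(a) × f(c) ≥ 0, new interval: [2.667500, 2.880000]
Iteration 3:
  c_3 = (2.667500 + 2.880000)/2 = 2.773750
  f(c_3) = f(2.773750) = 0.020200
  f(a) × f(c) < 0, new interval: [2.667500, 2.773750]
Iteration 4:
  c_4 = (2.667500 + 2.773750)/2 = 2.720625
  f(c_4) = f(2.720625) = 0.000862
  f(a) × f(c) < 0, new interval: [2.667500, 2.720625]
Iteration 5:
  c_5 = (2.667500 + 2.720625)/2 = 2.694063
  f(c_5) = f(2.694063) = -0.008950
  f(a) × f(c) ≥ 0, new interval: [2.694063, 2.720625]
Iteration 6:
  c_6 = (2.694063 + 2.720625)/2 = 2.707344
  f(c_6) = f(2.707344) = -0.004032
  f(a) × f(c) ≥ 0, new interval: [2.707344, 2.720625]
Iteration 7:
  c_7 = (2.707344 + 2.720625)/2 = 2.713984
  f(c_7) = f(2.713984) = -0.001582
  f(a) × f(c) ≥ 0, new interval: [2.713984, 2.720625]

After 7 iteration(s), the approximation is c_7 = 2.713984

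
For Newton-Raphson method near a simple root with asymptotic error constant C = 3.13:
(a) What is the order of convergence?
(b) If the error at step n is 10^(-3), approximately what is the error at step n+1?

(a) Newton-Raphson has quadratic (order 2) convergence near simple roots.
    This means |e_{n+1}| ≈ C|e_n|².

(b) With |e_n| = 10^(-3) and C = 3.13:
    |e_{n+1}| ≈ 3.13 × (10^(-3))² = 3.13 × 10^(-6)

(a) 2 (quadratic); (b) |e_{n+1}| ≈ 3.130e-06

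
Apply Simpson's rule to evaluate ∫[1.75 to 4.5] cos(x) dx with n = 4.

f(x) = cos(x)
a = 1.75, b = 4.5, n = 4
h = (b - a)/n = 0.687500

Simpson's rule: (h/3)[f(x₀) + 4f(x₁) + 2f(x₂) + ... + f(xₙ)]

x_0 = 1.7500, f(x_0) = -0.178246, coefficient = 1
x_1 = 2.4375, f(x_1) = -0.762199, coefficient = 4
x_2 = 3.1250, f(x_2) = -0.999862, coefficient = 2
x_3 = 3.8125, f(x_3) = -0.783258, coefficient = 4
x_4 = 4.5000, f(x_4) = -0.210796, coefficient = 1

I ≈ (0.687500/3) × -8.570595 = -1.964095
Exact value: -1.961516
Error: 0.002579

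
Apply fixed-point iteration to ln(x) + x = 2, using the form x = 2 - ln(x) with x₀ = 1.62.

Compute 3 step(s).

Equation: ln(x) + x = 2
Fixed-point form: x = 2 - ln(x)
x₀ = 1.62

x_1 = g(1.620000) = 1.517574
x_2 = g(1.517574) = 1.582887
x_3 = g(1.582887) = 1.540750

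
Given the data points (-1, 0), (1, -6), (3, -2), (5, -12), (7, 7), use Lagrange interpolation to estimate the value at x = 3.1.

Lagrange interpolation formula:
P(x) = Σ yᵢ × Lᵢ(x)
where Lᵢ(x) = Π_{j≠i} (x - xⱼ)/(xᵢ - xⱼ)

L_0(3.1) = (3.1 - 1)/(-1 - 1) × (3.1 - 3)/(-1 - 3) × (3.1 - 5)/(-1 - 5) × (3.1 - 7)/(-1 - 7) = 0.004052
L_1(3.1) = (3.1 - (-1))/(1 - (-1)) × (3.1 - 3)/(1 - 3) × (3.1 - 5)/(1 - 5) × (3.1 - 7)/(1 - 7) = -0.031647
L_2(3.1) = (3.1 - (-1))/(3 - (-1)) × (3.1 - 1)/(3 - 1) × (3.1 - 5)/(3 - 5) × (3.1 - 7)/(3 - 7) = 0.996877
L_3(3.1) = (3.1 - (-1))/(5 - (-1)) × (3.1 - 1)/(5 - 1) × (3.1 - 3)/(5 - 3) × (3.1 - 7)/(5 - 7) = 0.034978
L_4(3.1) = (3.1 - (-1))/(7 - (-1)) × (3.1 - 1)/(7 - 1) × (3.1 - 3)/(7 - 3) × (3.1 - 5)/(7 - 5) = -0.004260

P(3.1) = 0×L_0(3.1) + (-6)×L_1(3.1) + (-2)×L_2(3.1) + (-12)×L_3(3.1) + 7×L_4(3.1)
P(3.1) = -2.253430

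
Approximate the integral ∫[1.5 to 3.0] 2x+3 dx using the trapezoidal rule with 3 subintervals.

f(x) = 2x+3
a = 1.5, b = 3.0, n = 3
h = (b - a)/n = 0.500000

Trapezoidal rule: (h/2)[f(x₀) + 2f(x₁) + 2f(x₂) + ... + f(xₙ)]

x_0 = 1.5000, f(x_0) = 6.000000, coefficient = 1
x_1 = 2.0000, f(x_1) = 7.000000, coefficient = 2
x_2 = 2.5000, f(x_2) = 8.000000, coefficient = 2
x_3 = 3.0000, f(x_3) = 9.000000, coefficient = 1

I ≈ (0.500000/2) × 45.000000 = 11.250000
Exact value: 11.250000
Error: 0.000000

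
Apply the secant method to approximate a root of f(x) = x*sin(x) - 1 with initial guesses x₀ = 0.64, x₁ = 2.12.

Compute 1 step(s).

f(x) = x*sin(x) - 1
x₀ = 0.64, x₁ = 2.12

Secant formula: x_{n+1} = x_n - f(x_n)(x_n - x_{n-1})/(f(x_n) - f(x_{n-1}))

Iteration 1:
  f(0.640000) = -0.617795
  f(2.120000) = 0.808234
  x_2 = 2.120000 - 0.808234×(2.120000 - 0.640000)/(0.808234 - (-0.617795))
       = 1.281177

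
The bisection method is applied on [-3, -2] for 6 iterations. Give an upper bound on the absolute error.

Bisection error bound: |error| ≤ (b-a)/2^n
|error| ≤ (-2 - (-3))/2^6 = 1/2^6
|error| ≤ 0.0156250000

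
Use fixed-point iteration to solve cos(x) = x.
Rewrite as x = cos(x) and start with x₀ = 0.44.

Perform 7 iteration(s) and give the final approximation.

Equation: cos(x) = x
Fixed-point form: x = cos(x)
x₀ = 0.44

x_1 = g(0.440000) = 0.904752
x_2 = g(0.904752) = 0.617881
x_3 = g(0.617881) = 0.815108
x_4 = g(0.815108) = 0.685790
x_5 = g(0.685790) = 0.773919
x_6 = g(0.773919) = 0.715177
x_7 = g(0.715177) = 0.754977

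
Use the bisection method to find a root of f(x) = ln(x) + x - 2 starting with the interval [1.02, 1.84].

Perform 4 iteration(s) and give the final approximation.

f(x) = ln(x) + x - 2
Initial interval: [1.02, 1.84]

Iteration 1:
  c_1 = (1.020000 + 1.840000)/2 = 1.430000
  f(c_1) = f(1.430000) = -0.212326
  f(a) × f(c) ≥ 0, new interval: [1.430000, 1.840000]
Iteration 2:
  c_2 = (1.430000 + 1.840000)/2 = 1.635000
  f(c_2) = f(1.635000) = 0.126643
  f(a) × f(c) < 0, new interval: [1.430000, 1.635000]
Iteration 3:
  c_3 = (1.430000 + 1.635000)/2 = 1.532500
  f(c_3) = f(1.532500) = -0.040600
  f(a) × f(c) ≥ 0, new interval: [1.532500, 1.635000]
Iteration 4:
  c_4 = (1.532500 + 1.635000)/2 = 1.583750
  f(c_4) = f(1.583750) = 0.043545
  f(a) × f(c) < 0, new interval: [1.532500, 1.583750]

After 4 iteration(s), the approximation is c_4 = 1.583750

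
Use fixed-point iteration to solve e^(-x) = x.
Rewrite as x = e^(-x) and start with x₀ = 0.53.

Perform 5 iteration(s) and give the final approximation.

Equation: e^(-x) = x
Fixed-point form: x = e^(-x)
x₀ = 0.53

x_1 = g(0.530000) = 0.588605
x_2 = g(0.588605) = 0.555101
x_3 = g(0.555101) = 0.574014
x_4 = g(0.574014) = 0.563260
x_5 = g(0.563260) = 0.569350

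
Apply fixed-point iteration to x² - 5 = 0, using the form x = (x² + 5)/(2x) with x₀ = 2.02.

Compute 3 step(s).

Equation: x² - 5 = 0
Fixed-point form: x = (x² + 5)/(2x)
x₀ = 2.02

x_1 = g(2.020000) = 2.247624
x_2 = g(2.247624) = 2.236098
x_3 = g(2.236098) = 2.236068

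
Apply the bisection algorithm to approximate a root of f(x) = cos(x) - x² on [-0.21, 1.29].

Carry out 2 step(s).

f(x) = cos(x) - x²
Initial interval: [-0.21, 1.29]

Iteration 1:
  c_1 = (-0.210000 + 1.290000)/2 = 0.540000
  f(c_1) = f(0.540000) = 0.566109
  f(a) × f(c) ≥ 0, new interval: [0.540000, 1.290000]
Iteration 2:
  c_2 = (0.540000 + 1.290000)/2 = 0.915000
  f(c_2) = f(0.915000) = -0.227434
  f(a) × f(c) < 0, new interval: [0.540000, 0.915000]

After 2 iteration(s), the approximation is c_2 = 0.915000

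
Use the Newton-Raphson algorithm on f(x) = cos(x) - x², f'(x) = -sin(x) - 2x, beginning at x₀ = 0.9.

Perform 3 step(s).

f(x) = cos(x) - x²
f'(x) = -sin(x) - 2x
x₀ = 0.9

Newton-Raphson formula: x_{n+1} = x_n - f(x_n)/f'(x_n)

Iteration 1:
  f(0.900000) = -0.188390
  f'(0.900000) = -2.583327
  x_1 = 0.900000 - (-0.188390)/(-2.583327) = 0.827075
Iteration 2:
  f(0.827075) = -0.007021
  f'(0.827075) = -2.390103
  x_2 = 0.827075 - (-0.007021)/(-2.390103) = 0.824137
Iteration 3:
  f(0.824137) = -0.000012
  f'(0.824137) = -2.382236
  x_3 = 0.824137 - (-0.000012)/(-2.382236) = 0.824132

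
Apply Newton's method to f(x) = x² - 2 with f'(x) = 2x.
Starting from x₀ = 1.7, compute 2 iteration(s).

f(x) = x² - 2
f'(x) = 2x
x₀ = 1.7

Newton-Raphson formula: x_{n+1} = x_n - f(x_n)/f'(x_n)

Iteration 1:
  f(1.700000) = 0.890000
  f'(1.700000) = 3.400000
  x_1 = 1.700000 - 0.890000/3.400000 = 1.438235
Iteration 2:
  f(1.438235) = 0.068521
  f'(1.438235) = 2.876471
  x_2 = 1.438235 - 0.068521/2.876471 = 1.414414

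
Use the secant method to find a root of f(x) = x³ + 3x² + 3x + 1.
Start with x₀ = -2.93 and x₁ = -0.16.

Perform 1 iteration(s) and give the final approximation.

f(x) = x³ + 3x² + 3x + 1
x₀ = -2.93, x₁ = -0.16

Secant formula: x_{n+1} = x_n - f(x_n)(x_n - x_{n-1})/(f(x_n) - f(x_{n-1}))

Iteration 1:
  f(-2.930000) = -7.189057
  f(-0.160000) = 0.592704
  x_2 = -0.160000 - 0.592704×(-0.160000 - (-2.930000))/(0.592704 - (-7.189057))
       = -0.370979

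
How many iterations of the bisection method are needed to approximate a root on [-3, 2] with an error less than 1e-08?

We need (b-a)/2^n ≤ 1e-08
(2 - (-3))/2^n ≤ 1e-08
5/2^n ≤ 1e-08
2^n ≥ 500000000
n ≥ log₂(500000000) = 28.90
n ≥ 29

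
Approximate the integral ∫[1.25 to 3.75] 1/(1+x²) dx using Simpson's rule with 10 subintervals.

f(x) = 1/(1+x²)
a = 1.25, b = 3.75, n = 10
h = (b - a)/n = 0.250000

Simpson's rule: (h/3)[f(x₀) + 4f(x₁) + 2f(x₂) + ... + f(xₙ)]

x_0 = 1.2500, f(x_0) = 0.390244, coefficient = 1
x_1 = 1.5000, f(x_1) = 0.307692, coefficient = 4
x_2 = 1.7500, f(x_2) = 0.246154, coefficient = 2
x_3 = 2.0000, f(x_3) = 0.200000, coefficient = 4
x_4 = 2.2500, f(x_4) = 0.164948, coefficient = 2
x_5 = 2.5000, f(x_5) = 0.137931, coefficient = 4
x_6 = 2.7500, f(x_6) = 0.116788, coefficient = 2
x_7 = 3.0000, f(x_7) = 0.100000, coefficient = 4
x_8 = 3.2500, f(x_8) = 0.086486, coefficient = 2
x_9 = 3.5000, f(x_9) = 0.075472, coefficient = 4
x_10 = 3.7500, f(x_10) = 0.066390, coefficient = 1

I ≈ (0.250000/3) × 4.969768 = 0.414147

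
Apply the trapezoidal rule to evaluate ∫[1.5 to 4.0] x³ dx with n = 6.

f(x) = x³
a = 1.5, b = 4.0, n = 6
h = (b - a)/n = 0.416667

Trapezoidal rule: (h/2)[f(x₀) + 2f(x₁) + 2f(x₂) + ... + f(xₙ)]

x_0 = 1.5000, f(x_0) = 3.375000, coefficient = 1
x_1 = 1.9167, f(x_1) = 7.041088, coefficient = 2
x_2 = 2.3333, f(x_2) = 12.703704, coefficient = 2
x_3 = 2.7500, f(x_3) = 20.796875, coefficient = 2
x_4 = 3.1667, f(x_4) = 31.754630, coefficient = 2
x_5 = 3.5833, f(x_5) = 46.010995, coefficient = 2
x_6 = 4.0000, f(x_6) = 64.000000, coefficient = 1

I ≈ (0.416667/2) × 303.989583 = 63.331163
Exact value: 62.734375
Error: 0.596788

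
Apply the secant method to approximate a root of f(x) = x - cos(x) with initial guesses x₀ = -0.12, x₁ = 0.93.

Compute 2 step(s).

f(x) = x - cos(x)
x₀ = -0.12, x₁ = 0.93

Secant formula: x_{n+1} = x_n - f(x_n)(x_n - x_{n-1})/(f(x_n) - f(x_{n-1}))

Iteration 1:
  f(-0.120000) = -1.112809
  f(0.930000) = 0.332166
  x_2 = 0.930000 - 0.332166×(0.930000 - (-0.120000))/(0.332166 - (-1.112809))
       = 0.688629
Iteration 2:
  f(0.930000) = 0.332166
  f(0.688629) = -0.083488
  x_3 = 0.688629 - (-0.083488)×(0.688629 - 0.930000)/(-0.083488 - 0.332166)
       = 0.737111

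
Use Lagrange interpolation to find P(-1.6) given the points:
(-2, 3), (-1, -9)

Lagrange interpolation formula:
P(x) = Σ yᵢ × Lᵢ(x)
where Lᵢ(x) = Π_{j≠i} (x - xⱼ)/(xᵢ - xⱼ)

L_0(-1.6) = (-1.6 - (-1))/(-2 - (-1)) = 0.600000
L_1(-1.6) = (-1.6 - (-2))/(-1 - (-2)) = 0.400000

P(-1.6) = 3×L_0(-1.6) + (-9)×L_1(-1.6)
P(-1.6) = -1.800000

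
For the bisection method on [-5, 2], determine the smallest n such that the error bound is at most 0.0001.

We need (b-a)/2^n ≤ 0.0001
(2 - (-5))/2^n ≤ 0.0001
7/2^n ≤ 0.0001
2^n ≥ 70000
n ≥ log₂(70000) = 16.10
n ≥ 17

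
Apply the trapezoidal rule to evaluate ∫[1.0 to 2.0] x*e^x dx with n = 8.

f(x) = x*e^x
a = 1.0, b = 2.0, n = 8
h = (b - a)/n = 0.125000

Trapezoidal rule: (h/2)[f(x₀) + 2f(x₁) + 2f(x₂) + ... + f(xₙ)]

x_0 = 1.0000, f(x_0) = 2.718282, coefficient = 1
x_1 = 1.1250, f(x_1) = 3.465244, coefficient = 2
x_2 = 1.2500, f(x_2) = 4.362929, coefficient = 2
x_3 = 1.3750, f(x_3) = 5.438230, coefficient = 2
x_4 = 1.5000, f(x_4) = 6.722534, coefficient = 2
x_5 = 1.6250, f(x_5) = 8.252431, coefficient = 2
x_6 = 1.7500, f(x_6) = 10.070555, coefficient = 2
x_7 = 1.8750, f(x_7) = 12.226536, coefficient = 2
x_8 = 2.0000, f(x_8) = 14.778112, coefficient = 1

I ≈ (0.125000/2) × 118.573310 = 7.410832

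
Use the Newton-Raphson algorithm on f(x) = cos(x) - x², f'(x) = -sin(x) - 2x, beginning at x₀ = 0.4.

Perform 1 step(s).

f(x) = cos(x) - x²
f'(x) = -sin(x) - 2x
x₀ = 0.4

Newton-Raphson formula: x_{n+1} = x_n - f(x_n)/f'(x_n)

Iteration 1:
  f(0.400000) = 0.761061
  f'(0.400000) = -1.189418
  x_1 = 0.400000 - 0.761061/(-1.189418) = 1.039860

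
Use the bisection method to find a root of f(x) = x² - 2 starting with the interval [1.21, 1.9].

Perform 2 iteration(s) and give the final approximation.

f(x) = x² - 2
Initial interval: [1.21, 1.9]

Iteration 1:
  c_1 = (1.210000 + 1.900000)/2 = 1.555000
  f(c_1) = f(1.555000) = 0.418025
  f(a) × f(c) < 0, new interval: [1.210000, 1.555000]
Iteration 2:
  c_2 = (1.210000 + 1.555000)/2 = 1.382500
  f(c_2) = f(1.382500) = -0.088694
  f(a) × f(c) ≥ 0, new interval: [1.382500, 1.555000]

After 2 iteration(s), the approximation is c_2 = 1.382500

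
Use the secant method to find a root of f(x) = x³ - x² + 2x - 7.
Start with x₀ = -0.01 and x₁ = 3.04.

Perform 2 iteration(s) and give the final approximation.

f(x) = x³ - x² + 2x - 7
x₀ = -0.01, x₁ = 3.04

Secant formula: x_{n+1} = x_n - f(x_n)(x_n - x_{n-1})/(f(x_n) - f(x_{n-1}))

Iteration 1:
  f(-0.010000) = -7.020101
  f(3.040000) = 17.932864
  x_2 = 3.040000 - 17.932864×(3.040000 - (-0.010000))/(17.932864 - (-7.020101))
       = 0.848067
Iteration 2:
  f(3.040000) = 17.932864
  f(0.848067) = -5.413140
  x_3 = 0.848067 - (-5.413140)×(0.848067 - 3.040000)/(-5.413140 - 17.932864)
       = 1.356301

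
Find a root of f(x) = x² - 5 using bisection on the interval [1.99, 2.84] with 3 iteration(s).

f(x) = x² - 5
Initial interval: [1.99, 2.84]

Iteration 1:
  c_1 = (1.990000 + 2.840000)/2 = 2.415000
  f(c_1) = f(2.415000) = 0.832225
  f(a) × f(c) < 0, new interval: [1.990000, 2.415000]
Iteration 2:
  c_2 = (1.990000 + 2.415000)/2 = 2.202500
  f(c_2) = f(2.202500) = -0.148994
  f(a) × f(c) ≥ 0, new interval: [2.202500, 2.415000]
Iteration 3:
  c_3 = (2.202500 + 2.415000)/2 = 2.308750
  f(c_3) = f(2.308750) = 0.330327
  f(a) × f(c) < 0, new interval: [2.202500, 2.308750]

After 3 iteration(s), the approximation is c_3 = 2.308750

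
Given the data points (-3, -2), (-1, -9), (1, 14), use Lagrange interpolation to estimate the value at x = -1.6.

Lagrange interpolation formula:
P(x) = Σ yᵢ × Lᵢ(x)
where Lᵢ(x) = Π_{j≠i} (x - xⱼ)/(xᵢ - xⱼ)

L_0(-1.6) = (-1.6 - (-1))/(-3 - (-1)) × (-1.6 - 1)/(-3 - 1) = 0.195000
L_1(-1.6) = (-1.6 - (-3))/(-1 - (-3)) × (-1.6 - 1)/(-1 - 1) = 0.910000
L_2(-1.6) = (-1.6 - (-3))/(1 - (-3)) × (-1.6 - (-1))/(1 - (-1)) = -0.105000

P(-1.6) = (-2)×L_0(-1.6) + (-9)×L_1(-1.6) + 14×L_2(-1.6)
P(-1.6) = -10.050000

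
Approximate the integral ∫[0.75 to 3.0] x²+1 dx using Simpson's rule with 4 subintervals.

f(x) = x²+1
a = 0.75, b = 3.0, n = 4
h = (b - a)/n = 0.562500

Simpson's rule: (h/3)[f(x₀) + 4f(x₁) + 2f(x₂) + ... + f(xₙ)]

x_0 = 0.7500, f(x_0) = 1.562500, coefficient = 1
x_1 = 1.3125, f(x_1) = 2.722656, coefficient = 4
x_2 = 1.8750, f(x_2) = 4.515625, coefficient = 2
x_3 = 2.4375, f(x_3) = 6.941406, coefficient = 4
x_4 = 3.0000, f(x_4) = 10.000000, coefficient = 1

I ≈ (0.562500/3) × 59.250000 = 11.109375
Exact value: 11.109375
Error: 0.000000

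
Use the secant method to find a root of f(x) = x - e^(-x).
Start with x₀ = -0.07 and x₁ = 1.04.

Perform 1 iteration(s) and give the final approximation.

f(x) = x - e^(-x)
x₀ = -0.07, x₁ = 1.04

Secant formula: x_{n+1} = x_n - f(x_n)(x_n - x_{n-1})/(f(x_n) - f(x_{n-1}))

Iteration 1:
  f(-0.070000) = -1.142508
  f(1.040000) = 0.686545
  x_2 = 1.040000 - 0.686545×(1.040000 - (-0.070000))/(0.686545 - (-1.142508))
       = 0.623355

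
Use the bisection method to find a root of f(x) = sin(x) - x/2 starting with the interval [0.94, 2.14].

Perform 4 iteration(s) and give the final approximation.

f(x) = sin(x) - x/2
Initial interval: [0.94, 2.14]

Iteration 1:
  c_1 = (0.940000 + 2.140000)/2 = 1.540000
  f(c_1) = f(1.540000) = 0.229526
  f(a) × f(c) ≥ 0, new interval: [1.540000, 2.140000]
Iteration 2:
  c_2 = (1.540000 + 2.140000)/2 = 1.840000
  f(c_2) = f(1.840000) = 0.043983
  f(a) × f(c) ≥ 0, new interval: [1.840000, 2.140000]
Iteration 3:
  c_3 = (1.840000 + 2.140000)/2 = 1.990000
  f(c_3) = f(1.990000) = -0.081587
  f(a) × f(c) < 0, new interval: [1.840000, 1.990000]
Iteration 4:
  c_4 = (1.840000 + 1.990000)/2 = 1.915000
  f(c_4) = f(1.915000) = -0.016156
  f(a) × f(c) < 0, new interval: [1.840000, 1.915000]

After 4 iteration(s), the approximation is c_4 = 1.915000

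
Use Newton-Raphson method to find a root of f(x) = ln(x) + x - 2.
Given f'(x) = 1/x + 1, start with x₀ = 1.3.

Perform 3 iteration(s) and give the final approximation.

f(x) = ln(x) + x - 2
f'(x) = 1/x + 1
x₀ = 1.3

Newton-Raphson formula: x_{n+1} = x_n - f(x_n)/f'(x_n)

Iteration 1:
  f(1.300000) = -0.437636
  f'(1.300000) = 1.769231
  x_1 = 1.300000 - (-0.437636)/1.769231 = 1.547359
Iteration 2:
  f(1.547359) = -0.016091
  f'(1.547359) = 1.646262
  x_2 = 1.547359 - (-0.016091)/1.646262 = 1.557134
Iteration 3:
  f(1.557134) = -0.000020
  f'(1.557134) = 1.642206
  x_3 = 1.557134 - (-0.000020)/1.642206 = 1.557146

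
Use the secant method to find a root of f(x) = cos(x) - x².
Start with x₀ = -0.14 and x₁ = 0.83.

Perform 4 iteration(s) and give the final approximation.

f(x) = cos(x) - x²
x₀ = -0.14, x₁ = 0.83

Secant formula: x_{n+1} = x_n - f(x_n)(x_n - x_{n-1})/(f(x_n) - f(x_{n-1}))

Iteration 1:
  f(-0.140000) = 0.970616
  f(0.830000) = -0.014024
  x_2 = 0.830000 - (-0.014024)×(0.830000 - (-0.140000))/(-0.014024 - 0.970616)
       = 0.816184
Iteration 2:
  f(0.830000) = -0.014024
  f(0.816184) = 0.018849
  x_3 = 0.816184 - 0.018849×(0.816184 - 0.830000)/(0.018849 - (-0.014024))
       = 0.824106
Iteration 3:
  f(0.816184) = 0.018849
  f(0.824106) = 0.000063
  x_4 = 0.824106 - 0.000063×(0.824106 - 0.816184)/(0.000063 - 0.018849)
       = 0.824132
Iteration 4:
  f(0.824106) = 0.000063
  f(0.824132) = 0.000000
  x_5 = 0.824132 - 0.000000×(0.824132 - 0.824106)/(0.000000 - 0.000063)
       = 0.824132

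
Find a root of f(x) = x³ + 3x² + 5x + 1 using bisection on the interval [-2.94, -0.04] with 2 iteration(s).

f(x) = x³ + 3x² + 5x + 1
Initial interval: [-2.94, -0.04]

Iteration 1:
  c_1 = (-2.940000 + (-0.040000))/2 = -1.490000
  f(c_1) = f(-1.490000) = -3.097649
  f(a) × f(c) ≥ 0, new interval: [-1.490000, -0.040000]
Iteration 2:
  c_2 = (-1.490000 + (-0.040000))/2 = -0.765000
  f(c_2) = f(-0.765000) = -1.517022
  f(a) × f(c) ≥ 0, new interval: [-0.765000, -0.040000]

After 2 iteration(s), the approximation is c_2 = -0.765000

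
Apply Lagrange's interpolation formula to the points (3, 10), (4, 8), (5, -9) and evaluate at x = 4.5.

Lagrange interpolation formula:
P(x) = Σ yᵢ × Lᵢ(x)
where Lᵢ(x) = Π_{j≠i} (x - xⱼ)/(xᵢ - xⱼ)

L_0(4.5) = (4.5 - 4)/(3 - 4) × (4.5 - 5)/(3 - 5) = -0.125000
L_1(4.5) = (4.5 - 3)/(4 - 3) × (4.5 - 5)/(4 - 5) = 0.750000
L_2(4.5) = (4.5 - 3)/(5 - 3) × (4.5 - 4)/(5 - 4) = 0.375000

P(4.5) = 10×L_0(4.5) + 8×L_1(4.5) + (-9)×L_2(4.5)
P(4.5) = 1.375000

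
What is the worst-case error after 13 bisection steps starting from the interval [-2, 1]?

Bisection error bound: |error| ≤ (b-a)/2^n
|error| ≤ (1 - (-2))/2^13 = 3/2^13
|error| ≤ 0.0003662109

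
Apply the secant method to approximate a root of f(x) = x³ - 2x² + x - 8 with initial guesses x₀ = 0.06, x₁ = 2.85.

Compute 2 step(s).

f(x) = x³ - 2x² + x - 8
x₀ = 0.06, x₁ = 2.85

Secant formula: x_{n+1} = x_n - f(x_n)(x_n - x_{n-1})/(f(x_n) - f(x_{n-1}))

Iteration 1:
  f(0.060000) = -7.946984
  f(2.850000) = 1.754125
  x_2 = 2.850000 - 1.754125×(2.850000 - 0.060000)/(1.754125 - (-7.946984))
       = 2.345521
Iteration 2:
  f(2.850000) = 1.754125
  f(2.345521) = -3.753609
  x_3 = 2.345521 - (-3.753609)×(2.345521 - 2.850000)/(-3.753609 - 1.754125)
       = 2.689331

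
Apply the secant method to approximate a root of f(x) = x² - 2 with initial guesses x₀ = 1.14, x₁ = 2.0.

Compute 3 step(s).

f(x) = x² - 2
x₀ = 1.14, x₁ = 2.0

Secant formula: x_{n+1} = x_n - f(x_n)(x_n - x_{n-1})/(f(x_n) - f(x_{n-1}))

Iteration 1:
  f(1.140000) = -0.700400
  f(2.000000) = 2.000000
  x_2 = 2.000000 - 2.000000×(2.000000 - 1.140000)/(2.000000 - (-0.700400))
       = 1.363057
Iteration 2:
  f(2.000000) = 2.000000
  f(1.363057) = -0.142075
  x_3 = 1.363057 - (-0.142075)×(1.363057 - 2.000000)/(-0.142075 - 2.000000)
       = 1.405303
Iteration 3:
  f(1.363057) = -0.142075
  f(1.405303) = -0.025123
  x_4 = 1.405303 - (-0.025123)×(1.405303 - 1.363057)/(-0.025123 - (-0.142075))
       = 1.414378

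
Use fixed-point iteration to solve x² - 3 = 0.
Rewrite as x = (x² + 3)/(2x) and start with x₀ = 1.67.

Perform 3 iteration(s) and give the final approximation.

Equation: x² - 3 = 0
Fixed-point form: x = (x² + 3)/(2x)
x₀ = 1.67

x_1 = g(1.670000) = 1.733204
x_2 = g(1.733204) = 1.732051
x_3 = g(1.732051) = 1.732051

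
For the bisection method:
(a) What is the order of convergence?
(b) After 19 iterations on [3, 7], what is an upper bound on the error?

(a) Bisection has linear (order 1) convergence; the error is halved each step.

(b) Error bound = (b-a)/2^n = (7 - 3)/2^{19}
    = 4/2^{19}

(a) 1 (linear); (b) error ≤ 7.63e-06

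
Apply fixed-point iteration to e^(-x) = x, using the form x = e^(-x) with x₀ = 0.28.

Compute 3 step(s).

Equation: e^(-x) = x
Fixed-point form: x = e^(-x)
x₀ = 0.28

x_1 = g(0.280000) = 0.755784
x_2 = g(0.755784) = 0.469642
x_3 = g(0.469642) = 0.625226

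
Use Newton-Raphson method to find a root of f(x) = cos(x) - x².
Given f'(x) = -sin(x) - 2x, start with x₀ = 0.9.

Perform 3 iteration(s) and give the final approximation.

f(x) = cos(x) - x²
f'(x) = -sin(x) - 2x
x₀ = 0.9

Newton-Raphson formula: x_{n+1} = x_n - f(x_n)/f'(x_n)

Iteration 1:
  f(0.900000) = -0.188390
  f'(0.900000) = -2.583327
  x_1 = 0.900000 - (-0.188390)/(-2.583327) = 0.827075
Iteration 2:
  f(0.827075) = -0.007021
  f'(0.827075) = -2.390103
  x_2 = 0.827075 - (-0.007021)/(-2.390103) = 0.824137
Iteration 3:
  f(0.824137) = -0.000012
  f'(0.824137) = -2.382236
  x_3 = 0.824137 - (-0.000012)/(-2.382236) = 0.824132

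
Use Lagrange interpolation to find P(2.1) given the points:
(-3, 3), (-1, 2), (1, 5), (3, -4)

Lagrange interpolation formula:
P(x) = Σ yᵢ × Lᵢ(x)
where Lᵢ(x) = Π_{j≠i} (x - xⱼ)/(xᵢ - xⱼ)

L_0(2.1) = (2.1 - (-1))/(-3 - (-1)) × (2.1 - 1)/(-3 - 1) × (2.1 - 3)/(-3 - 3) = 0.063938
L_1(2.1) = (2.1 - (-3))/(-1 - (-3)) × (2.1 - 1)/(-1 - 1) × (2.1 - 3)/(-1 - 3) = -0.315562
L_2(2.1) = (2.1 - (-3))/(1 - (-3)) × (2.1 - (-1))/(1 - (-1)) × (2.1 - 3)/(1 - 3) = 0.889312
L_3(2.1) = (2.1 - (-3))/(3 - (-3)) × (2.1 - (-1))/(3 - (-1)) × (2.1 - 1)/(3 - 1) = 0.362312

P(2.1) = 3×L_0(2.1) + 2×L_1(2.1) + 5×L_2(2.1) + (-4)×L_3(2.1)
P(2.1) = 2.558000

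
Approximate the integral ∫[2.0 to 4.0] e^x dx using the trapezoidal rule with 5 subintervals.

f(x) = e^x
a = 2.0, b = 4.0, n = 5
h = (b - a)/n = 0.400000

Trapezoidal rule: (h/2)[f(x₀) + 2f(x₁) + 2f(x₂) + ... + f(xₙ)]

x_0 = 2.0000, f(x_0) = 7.389056, coefficient = 1
x_1 = 2.4000, f(x_1) = 11.023176, coefficient = 2
x_2 = 2.8000, f(x_2) = 16.444647, coefficient = 2
x_3 = 3.2000, f(x_3) = 24.532530, coefficient = 2
x_4 = 3.6000, f(x_4) = 36.598234, coefficient = 2
x_5 = 4.0000, f(x_5) = 54.598150, coefficient = 1

I ≈ (0.400000/2) × 239.184382 = 47.836876
Exact value: 47.209094
Error: 0.627782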